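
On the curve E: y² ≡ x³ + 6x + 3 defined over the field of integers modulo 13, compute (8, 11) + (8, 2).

The two points share x = 8 and their y-coordinates satisfy 11 + 2 ≡ 0 (mod 13), so they are inverses. Their sum is O.

O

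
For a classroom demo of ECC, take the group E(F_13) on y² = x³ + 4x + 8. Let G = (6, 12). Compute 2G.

(4, 6)

tangent at (6, 12): λ = (3·6² + 4)/(2·12) ≡ 8/11. 11⁻¹ ≡ 6 (mod 13) since 11·6 = 66 ≡ 1, so λ ≡ 8·6 ≡ 9.
  x = λ² - 6 - 6 = 81 - 12 ≡ 4; y = λ·(6 - 4) - 12 ≡ 6. → (4, 6)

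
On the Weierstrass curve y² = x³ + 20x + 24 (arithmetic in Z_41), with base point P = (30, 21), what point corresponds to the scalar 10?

(2, 20)

Repeated addition: build up to 10P.
2P: tangent at (30, 21): λ = (3·30² + 20)/(2·21) ≡ 14/1. 1⁻¹ ≡ 1 (mod 41) since 1·1 = 1 ≡ 1, so λ ≡ 14·1 ≡ 14.
  x = λ² - 30 - 30 = 196 - 60 ≡ 13; y = λ·(30 - 13) - 21 ≡ 12. → (13, 12)
3P: (13, 12) + (30, 21). λ = (21 - 12)/(30 - 13) ≡ 9/17 mod 41. 17⁻¹ ≡ 29 (mod 41), so λ ≡ 15.
  x = λ² - 13 - 30 = 225 - 43 ≡ 18; y = λ·(13 - 18) - 12 ≡ 36. → (18, 36)
4P: (18, 36) + (30, 21). λ = (21 - 36)/(30 - 18) ≡ 26/12 mod 41. 12⁻¹ ≡ 24 (mod 41), so λ ≡ 9.
  x = λ² - 18 - 30 = 81 - 48 ≡ 33; y = λ·(18 - 33) - 36 ≡ 34. → (33, 34)
5P: (33, 34) + (30, 21). λ = (21 - 34)/(30 - 33) ≡ 28/38 mod 41. 38⁻¹ ≡ 27 (mod 41) since 38·27 = 1026 ≡ 1, so λ ≡ 18.
  x = λ² - 33 - 30 = 324 - 63 ≡ 15; y = λ·(33 - 15) - 34 ≡ 3. → (15, 3)
6P: (15, 3) + (30, 21). λ = (21 - 3)/(30 - 15) ≡ 18/15 mod 41. 15⁻¹ ≡ 11 (mod 41) since 15·11 = 165 ≡ 1, so λ ≡ 34.
  x = λ² - 15 - 30 = 1156 - 45 ≡ 4; y = λ·(15 - 4) - 3 ≡ 2. → (4, 2)
7P: (4, 2) + (30, 21). λ = (21 - 2)/(30 - 4) ≡ 19/26 mod 41. 26⁻¹ ≡ 30 (mod 41), so λ ≡ 37.
  x = λ² - 4 - 30 = 1369 - 34 ≡ 23; y = λ·(4 - 23) - 2 ≡ 33. → (23, 33)
8P: (23, 33) + (30, 21). λ = (21 - 33)/(30 - 23) ≡ 29/7 mod 41. 7⁻¹ ≡ 6 (mod 41), so λ ≡ 10.
  x = λ² - 23 - 30 = 100 - 53 ≡ 6; y = λ·(23 - 6) - 33 ≡ 14. → (6, 14)
9P: (6, 14) + (30, 21). λ = (21 - 14)/(30 - 6) ≡ 7/24 mod 41. 24⁻¹ ≡ 12 (mod 41) since 24·12 = 288 ≡ 1, so λ ≡ 2.
  x = λ² - 6 - 30 = 4 - 36 ≡ 9; y = λ·(6 - 9) - 14 ≡ 21. → (9, 21)
10P: (9, 21) + (30, 21). λ = (21 - 21)/(30 - 9) ≡ 0/21 mod 41. 21⁻¹ ≡ 2 (mod 41), so λ ≡ 0.
  x = λ² - 9 - 30 = 0 - 39 ≡ 2; y = λ·(9 - 2) - 21 ≡ 20. → (2, 20)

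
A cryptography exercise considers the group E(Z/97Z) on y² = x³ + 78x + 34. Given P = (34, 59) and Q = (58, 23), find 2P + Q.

First 2P:
Repeated addition: build up to 2P.
2P: tangent at (34, 59): λ = (3·34² + 78)/(2·59) ≡ 54/21. 21⁻¹ ≡ 37 (mod 97) since 21·37 = 777 ≡ 1, so λ ≡ 54·37 ≡ 58.
  x = λ² - 34 - 34 = 3364 - 68 ≡ 95; y = λ·(34 - 95) - 59 ≡ 89. → (95, 89)
2P = (95, 89).
Finally 2P + Q:
(95, 89) + (58, 23). λ = (23 - 89)/(58 - 95) ≡ 31/60 mod 97. 60⁻¹ ≡ 76 (mod 97) since 60·76 = 4560 ≡ 1, so λ ≡ 28.
  x = λ² - 95 - 58 = 784 - 153 ≡ 49; y = λ·(95 - 49) - 89 ≡ 35. → (49, 35)

(49, 35)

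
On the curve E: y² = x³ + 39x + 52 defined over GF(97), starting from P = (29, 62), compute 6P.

(38, 90)

Double-and-add on 6 = (110)₂. Start with P = (29, 62) for the leading 1-bit.
double: tangent at (29, 62): λ = (3·29² + 39)/(2·62) ≡ 40/27. 27⁻¹ ≡ 18 (mod 97) since 27·18 = 486 ≡ 1, so λ ≡ 40·18 ≡ 41.
  x = λ² - 29 - 29 = 1681 - 58 ≡ 71; y = λ·(29 - 71) - 62 ≡ 59. → (71, 59)
add P: (71, 59) + (29, 62). λ = (62 - 59)/(29 - 71) ≡ 3/55 mod 97. 55⁻¹ ≡ 30 (mod 97) since 55·30 = 1650 ≡ 1, so λ ≡ 90.
  x = λ² - 71 - 29 = 8100 - 100 ≡ 46; y = λ·(71 - 46) - 59 ≡ 57. → (46, 57)
double: tangent at (46, 57): λ = (3·46² + 39)/(2·57) ≡ 82/17. 17⁻¹ ≡ 40 (mod 97) since 17·40 = 680 ≡ 1, so λ ≡ 82·40 ≡ 79.
  x = λ² - 46 - 46 = 6241 - 92 ≡ 38; y = λ·(46 - 38) - 57 ≡ 90. → (38, 90)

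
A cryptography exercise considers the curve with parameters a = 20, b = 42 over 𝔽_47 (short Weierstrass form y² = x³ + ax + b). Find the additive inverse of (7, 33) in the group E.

(7, 14)

-(7, 33) = (7, -33 mod 47) = (7, 14).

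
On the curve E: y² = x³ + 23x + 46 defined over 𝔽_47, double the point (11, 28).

tangent at (11, 28): λ = (3·11² + 23)/(2·28) ≡ 10/9. 9⁻¹ ≡ 21 (mod 47) since 9·21 = 189 ≡ 1, so λ ≡ 10·21 ≡ 22.
  x = λ² - 11 - 11 = 484 - 22 ≡ 39; y = λ·(11 - 39) - 28 ≡ 14. → (39, 14)

(39, 14)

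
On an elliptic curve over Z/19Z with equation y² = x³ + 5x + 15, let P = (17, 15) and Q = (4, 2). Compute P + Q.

(17, 15) + (4, 2). λ = (2 - 15)/(4 - 17) ≡ 6/6 mod 19. 6⁻¹ ≡ 16 (mod 19) since 6·16 = 96 ≡ 1, so λ ≡ 1.
  x = λ² - 17 - 4 = 1 - 21 ≡ 18; y = λ·(17 - 18) - 15 ≡ 3. → (18, 3)

(18, 3)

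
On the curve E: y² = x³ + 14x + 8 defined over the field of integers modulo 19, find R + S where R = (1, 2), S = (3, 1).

(1, 17)

(1, 2) + (3, 1). λ = (1 - 2)/(3 - 1) ≡ 18/2 mod 19. 2⁻¹ ≡ 10 (mod 19) since 2·10 = 20 ≡ 1, so λ ≡ 9.
  x = λ² - 1 - 3 = 81 - 4 ≡ 1; y = λ·(1 - 1) - 2 ≡ 17. → (1, 17)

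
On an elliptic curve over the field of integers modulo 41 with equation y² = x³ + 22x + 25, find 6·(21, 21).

Write P = (21, 21).
Double-and-add on 6 = (110)₂. Start with P = (21, 21) for the leading 1-bit.
double: tangent at (21, 21): λ = (3·21² + 22)/(2·21) ≡ 33/1. 1⁻¹ ≡ 1 (mod 41), so λ ≡ 33·1 ≡ 33.
  x = λ² - 21 - 21 = 1089 - 42 ≡ 22; y = λ·(21 - 22) - 21 ≡ 28. → (22, 28)
add P: (22, 28) + (21, 21). λ = (21 - 28)/(21 - 22) ≡ 34/40 mod 41. 40⁻¹ ≡ 40 (mod 41) since 40·40 = 1600 ≡ 1, so λ ≡ 7.
  x = λ² - 22 - 21 = 49 - 43 ≡ 6; y = λ·(22 - 6) - 28 ≡ 2. → (6, 2)
double: tangent at (6, 2): λ = (3·6² + 22)/(2·2) ≡ 7/4. 4⁻¹ ≡ 31 (mod 41) since 4·31 = 124 ≡ 1, so λ ≡ 7·31 ≡ 12.
  x = λ² - 6 - 6 = 144 - 12 ≡ 9; y = λ·(6 - 9) - 2 ≡ 3. → (9, 3)

(9, 3)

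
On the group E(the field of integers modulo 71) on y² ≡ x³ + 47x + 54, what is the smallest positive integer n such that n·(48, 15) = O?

2P: tangent at (48, 15): λ = (3·48² + 47)/(2·15) ≡ 1/30. 30⁻¹ ≡ 45 (mod 71), so λ ≡ 1·45 ≡ 45.
  x = λ² - 48 - 48 = 2025 - 96 ≡ 12; y = λ·(48 - 12) - 15 ≡ 43. → (12, 43)
3P: (12, 43) + (48, 15). λ = (15 - 43)/(48 - 12) ≡ 43/36 mod 71. 36⁻¹ ≡ 2 (mod 71) since 36·2 = 72 ≡ 1, so λ ≡ 15.
  x = λ² - 12 - 48 = 225 - 60 ≡ 23; y = λ·(12 - 23) - 43 ≡ 5. → (23, 5)
4P: (23, 5) + (48, 15). λ = (15 - 5)/(48 - 23) ≡ 10/25 mod 71. 25⁻¹ ≡ 54 (mod 71), so λ ≡ 43.
  x = λ² - 23 - 48 = 1849 - 71 ≡ 3; y = λ·(23 - 3) - 5 ≡ 3. → (3, 3)
5P: (3, 3) + (48, 15). λ = (15 - 3)/(48 - 3) ≡ 12/45 mod 71. 45⁻¹ ≡ 30 (mod 71), so λ ≡ 5.
  x = λ² - 3 - 48 = 25 - 51 ≡ 45; y = λ·(3 - 45) - 3 ≡ 0. → (45, 0)
6P: (45, 0) + (48, 15). λ = (15 - 0)/(48 - 45) ≡ 15/3 mod 71. 3⁻¹ ≡ 24 (mod 71), so λ ≡ 5.
  x = λ² - 45 - 48 = 25 - 93 ≡ 3; y = λ·(45 - 3) - 0 ≡ 68. → (3, 68)
7P: (3, 68) + (48, 15). λ = (15 - 68)/(48 - 3) ≡ 18/45 mod 71. 45⁻¹ ≡ 30 (mod 71), so λ ≡ 43.
  x = λ² - 3 - 48 = 1849 - 51 ≡ 23; y = λ·(3 - 23) - 68 ≡ 66. → (23, 66)
8P: (23, 66) + (48, 15). λ = (15 - 66)/(48 - 23) ≡ 20/25 mod 71. 25⁻¹ ≡ 54 (mod 71) since 25·54 = 1350 ≡ 1, so λ ≡ 15.
  x = λ² - 23 - 48 = 225 - 71 ≡ 12; y = λ·(23 - 12) - 66 ≡ 28. → (12, 28)
9P: (12, 28) + (48, 15). λ = (15 - 28)/(48 - 12) ≡ 58/36 mod 71. 36⁻¹ ≡ 2 (mod 71) since 36·2 = 72 ≡ 1, so λ ≡ 45.
  x = λ² - 12 - 48 = 2025 - 60 ≡ 48; y = λ·(12 - 48) - 28 ≡ 56. → (48, 56)
10P: (48, 56) + (48, 15): same x and y₁ ≡ -y₂, so the sum is O.
10P = O, so the order is 10.

10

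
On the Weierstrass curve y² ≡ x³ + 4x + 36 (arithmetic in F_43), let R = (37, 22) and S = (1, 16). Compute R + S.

(11, 11)

(37, 22) + (1, 16). λ = (16 - 22)/(1 - 37) ≡ 37/7 mod 43. 7⁻¹ ≡ 37 (mod 43), so λ ≡ 36.
  x = λ² - 37 - 1 = 1296 - 38 ≡ 11; y = λ·(37 - 11) - 22 ≡ 11. → (11, 11)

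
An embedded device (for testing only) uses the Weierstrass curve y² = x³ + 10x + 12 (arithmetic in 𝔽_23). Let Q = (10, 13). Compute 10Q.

(19, 0)

Repeated addition: build up to 10Q.
2Q: tangent at (10, 13): λ = (3·10² + 10)/(2·13) ≡ 11/3. 3⁻¹ ≡ 8 (mod 23), so λ ≡ 11·8 ≡ 19.
  x = λ² - 10 - 10 = 361 - 20 ≡ 19; y = λ·(10 - 19) - 13 ≡ 0. → (19, 0)
3Q: (19, 0) + (10, 13). λ = (13 - 0)/(10 - 19) ≡ 13/14 mod 23. 14⁻¹ ≡ 5 (mod 23), so λ ≡ 19.
  x = λ² - 19 - 10 = 361 - 29 ≡ 10; y = λ·(19 - 10) - 0 ≡ 10. → (10, 10)
4Q: (10, 10) + (10, 13): same x and y₁ ≡ -y₂, so the sum is ∞.
5Q: ∞ + (10, 13) = (10, 13) (identity).
6Q: tangent at (10, 13): λ = (3·10² + 10)/(2·13) ≡ 11/3. 3⁻¹ ≡ 8 (mod 23), so λ ≡ 11·8 ≡ 19.
  x = λ² - 10 - 10 = 361 - 20 ≡ 19; y = λ·(10 - 19) - 13 ≡ 0. → (19, 0)
7Q: (19, 0) + (10, 13). λ = (13 - 0)/(10 - 19) ≡ 13/14 mod 23. 14⁻¹ ≡ 5 (mod 23) since 14·5 = 70 ≡ 1, so λ ≡ 19.
  x = λ² - 19 - 10 = 361 - 29 ≡ 10; y = λ·(19 - 10) - 0 ≡ 10. → (10, 10)
8Q: (10, 10) + (10, 13): same x and y₁ ≡ -y₂, so the sum is ∞.
9Q: ∞ + (10, 13) = (10, 13) (identity).
10Q: tangent at (10, 13): λ = (3·10² + 10)/(2·13) ≡ 11/3. 3⁻¹ ≡ 8 (mod 23) since 3·8 = 24 ≡ 1, so λ ≡ 11·8 ≡ 19.
  x = λ² - 10 - 10 = 361 - 20 ≡ 19; y = λ·(10 - 19) - 13 ≡ 0. → (19, 0)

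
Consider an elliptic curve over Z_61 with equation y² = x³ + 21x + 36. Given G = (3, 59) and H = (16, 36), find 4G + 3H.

(27, 20)

First 4G:
Double-and-add on 4 = (100)₂. Start with G = (3, 59) for the leading 1-bit.
double: tangent at (3, 59): λ = (3·3² + 21)/(2·59) ≡ 48/57. 57⁻¹ ≡ 15 (mod 61), so λ ≡ 48·15 ≡ 49.
  x = λ² - 3 - 3 = 2401 - 6 ≡ 16; y = λ·(3 - 16) - 59 ≡ 36. → (16, 36)
double: tangent at (16, 36): λ = (3·16² + 21)/(2·36) ≡ 57/11. 11⁻¹ ≡ 50 (mod 61), so λ ≡ 57·50 ≡ 44.
  x = λ² - 16 - 16 = 1936 - 32 ≡ 13; y = λ·(16 - 13) - 36 ≡ 35. → (13, 35)
4G = (13, 35).
Next 3H:
Repeated addition: build up to 3H.
2H: tangent at (16, 36): λ = (3·16² + 21)/(2·36) ≡ 57/11. 11⁻¹ ≡ 50 (mod 61), so λ ≡ 57·50 ≡ 44.
  x = λ² - 16 - 16 = 1936 - 32 ≡ 13; y = λ·(16 - 13) - 36 ≡ 35. → (13, 35)
3H: (13, 35) + (16, 36). λ = (36 - 35)/(16 - 13) ≡ 1/3 mod 61. 3⁻¹ ≡ 41 (mod 61), so λ ≡ 41.
  x = λ² - 13 - 16 = 1681 - 29 ≡ 5; y = λ·(13 - 5) - 35 ≡ 49. → (5, 49)
3H = (5, 49).
Finally 4G + 3H:
(13, 35) + (5, 49). λ = (49 - 35)/(5 - 13) ≡ 14/53 mod 61. 53⁻¹ ≡ 38 (mod 61), so λ ≡ 44.
  x = λ² - 13 - 5 = 1936 - 18 ≡ 27; y = λ·(13 - 27) - 35 ≡ 20. → (27, 20)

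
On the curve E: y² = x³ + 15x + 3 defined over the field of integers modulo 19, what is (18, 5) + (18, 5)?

tangent at (18, 5): λ = (3·18² + 15)/(2·5) ≡ 18/10. 10⁻¹ ≡ 2 (mod 19) since 10·2 = 20 ≡ 1, so λ ≡ 18·2 ≡ 17.
  x = λ² - 18 - 18 = 289 - 36 ≡ 6; y = λ·(18 - 6) - 5 ≡ 9. → (6, 9)

(6, 9)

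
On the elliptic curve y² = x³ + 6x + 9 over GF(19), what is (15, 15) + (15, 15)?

tangent at (15, 15): λ = (3·15² + 6)/(2·15) ≡ 16/11. 11⁻¹ ≡ 7 (mod 19), so λ ≡ 16·7 ≡ 17.
  x = λ² - 15 - 15 = 289 - 30 ≡ 12; y = λ·(15 - 12) - 15 ≡ 17. → (12, 17)

(12, 17)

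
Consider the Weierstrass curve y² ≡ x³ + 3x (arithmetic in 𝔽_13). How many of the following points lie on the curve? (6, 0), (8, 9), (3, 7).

(6, 0): 0² ≡ 0, rhs ≡ 0 → on.
(8, 9): 9² ≡ 3, rhs ≡ 3 → on.
(3, 7): 7² ≡ 10, rhs ≡ 10 → on.

3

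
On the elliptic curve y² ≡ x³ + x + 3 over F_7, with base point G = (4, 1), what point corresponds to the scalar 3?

(5, 0)

Repeated addition: build up to 3G.
2G: tangent at (4, 1): λ = (3·4² + 1)/(2·1) ≡ 0/2. 2⁻¹ ≡ 4 (mod 7), so λ ≡ 0·4 ≡ 0.
  x = λ² - 4 - 4 = 0 - 8 ≡ 6; y = λ·(4 - 6) - 1 ≡ 6. → (6, 6)
3G: (6, 6) + (4, 1). λ = (1 - 6)/(4 - 6) ≡ 2/5 mod 7. 5⁻¹ ≡ 3 (mod 7) since 5·3 = 15 ≡ 1, so λ ≡ 6.
  x = λ² - 6 - 4 = 36 - 10 ≡ 5; y = λ·(6 - 5) - 6 ≡ 0. → (5, 0)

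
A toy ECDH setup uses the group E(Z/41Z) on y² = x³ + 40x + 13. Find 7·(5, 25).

(24, 23)

Write Q = (5, 25).
Repeated addition: build up to 7Q.
2Q: tangent at (5, 25): λ = (3·5² + 40)/(2·25) ≡ 33/9. 9⁻¹ ≡ 32 (mod 41), so λ ≡ 33·32 ≡ 31.
  x = λ² - 5 - 5 = 961 - 10 ≡ 8; y = λ·(5 - 8) - 25 ≡ 5. → (8, 5)
3Q: (8, 5) + (5, 25). λ = (25 - 5)/(5 - 8) ≡ 20/38 mod 41. 38⁻¹ ≡ 27 (mod 41), so λ ≡ 7.
  x = λ² - 8 - 5 = 49 - 13 ≡ 36; y = λ·(8 - 36) - 5 ≡ 4. → (36, 4)
4Q: (36, 4) + (5, 25). λ = (25 - 4)/(5 - 36) ≡ 21/10 mod 41. 10⁻¹ ≡ 37 (mod 41), so λ ≡ 39.
  x = λ² - 36 - 5 = 1521 - 41 ≡ 4; y = λ·(36 - 4) - 4 ≡ 14. → (4, 14)
5Q: (4, 14) + (5, 25). λ = (25 - 14)/(5 - 4) ≡ 11/1 mod 41. 1⁻¹ ≡ 1 (mod 41), so λ ≡ 11.
  x = λ² - 4 - 5 = 121 - 9 ≡ 30; y = λ·(4 - 30) - 14 ≡ 28. → (30, 28)
6Q: (30, 28) + (5, 25). λ = (25 - 28)/(5 - 30) ≡ 38/16 mod 41. 16⁻¹ ≡ 18 (mod 41), so λ ≡ 28.
  x = λ² - 30 - 5 = 784 - 35 ≡ 11; y = λ·(30 - 11) - 28 ≡ 12. → (11, 12)
7Q: (11, 12) + (5, 25). λ = (25 - 12)/(5 - 11) ≡ 13/35 mod 41. 35⁻¹ ≡ 34 (mod 41) since 35·34 = 1190 ≡ 1, so λ ≡ 32.
  x = λ² - 11 - 5 = 1024 - 16 ≡ 24; y = λ·(11 - 24) - 12 ≡ 23. → (24, 23)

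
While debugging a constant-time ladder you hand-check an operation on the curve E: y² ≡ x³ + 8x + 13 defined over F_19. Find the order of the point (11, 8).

2P: tangent at (11, 8): λ = (3·11² + 8)/(2·8) ≡ 10/16. 16⁻¹ ≡ 6 (mod 19), so λ ≡ 10·6 ≡ 3.
  x = λ² - 11 - 11 = 9 - 22 ≡ 6; y = λ·(11 - 6) - 8 ≡ 7. → (6, 7)
3P: (6, 7) + (11, 8). λ = (8 - 7)/(11 - 6) ≡ 1/5 mod 19. 5⁻¹ ≡ 4 (mod 19), so λ ≡ 4.
  x = λ² - 6 - 11 = 16 - 17 ≡ 18; y = λ·(6 - 18) - 7 ≡ 2. → (18, 2)
4P: (18, 2) + (11, 8). λ = (8 - 2)/(11 - 18) ≡ 6/12 mod 19. 12⁻¹ ≡ 8 (mod 19) since 12·8 = 96 ≡ 1, so λ ≡ 10.
  x = λ² - 18 - 11 = 100 - 29 ≡ 14; y = λ·(18 - 14) - 2 ≡ 0. → (14, 0)
5P: (14, 0) + (11, 8). λ = (8 - 0)/(11 - 14) ≡ 8/16 mod 19. 16⁻¹ ≡ 6 (mod 19) since 16·6 = 96 ≡ 1, so λ ≡ 10.
  x = λ² - 14 - 11 = 100 - 25 ≡ 18; y = λ·(14 - 18) - 0 ≡ 17. → (18, 17)
6P: (18, 17) + (11, 8). λ = (8 - 17)/(11 - 18) ≡ 10/12 mod 19. 12⁻¹ ≡ 8 (mod 19) since 12·8 = 96 ≡ 1, so λ ≡ 4.
  x = λ² - 18 - 11 = 16 - 29 ≡ 6; y = λ·(18 - 6) - 17 ≡ 12. → (6, 12)
7P: (6, 12) + (11, 8). λ = (8 - 12)/(11 - 6) ≡ 15/5 mod 19. 5⁻¹ ≡ 4 (mod 19) since 5·4 = 20 ≡ 1, so λ ≡ 3.
  x = λ² - 6 - 11 = 9 - 17 ≡ 11; y = λ·(6 - 11) - 12 ≡ 11. → (11, 11)
8P: (11, 11) + (11, 8): same x and y₁ ≡ -y₂, so the sum is 𝒪.
8P = 𝒪, so the order is 8.

8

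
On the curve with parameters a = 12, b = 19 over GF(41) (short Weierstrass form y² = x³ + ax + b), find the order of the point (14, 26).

4

2P: tangent at (14, 26): λ = (3·14² + 12)/(2·26) ≡ 26/11. 11⁻¹ ≡ 15 (mod 41), so λ ≡ 26·15 ≡ 21.
  x = λ² - 14 - 14 = 441 - 28 ≡ 3; y = λ·(14 - 3) - 26 ≡ 0. → (3, 0)
3P: (3, 0) + (14, 26). λ = (26 - 0)/(14 - 3) ≡ 26/11 mod 41. 11⁻¹ ≡ 15 (mod 41), so λ ≡ 21.
  x = λ² - 3 - 14 = 441 - 17 ≡ 14; y = λ·(3 - 14) - 0 ≡ 15. → (14, 15)
4P: (14, 15) + (14, 26): same x and y₁ ≡ -y₂, so the sum is 𝒪.
4P = 𝒪, so the order is 4.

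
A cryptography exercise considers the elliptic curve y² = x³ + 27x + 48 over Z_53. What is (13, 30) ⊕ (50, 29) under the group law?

(37, 48)

(13, 30) + (50, 29). λ = (29 - 30)/(50 - 13) ≡ 52/37 mod 53. 37⁻¹ ≡ 43 (mod 53) since 37·43 = 1591 ≡ 1, so λ ≡ 10.
  x = λ² - 13 - 50 = 100 - 63 ≡ 37; y = λ·(13 - 37) - 30 ≡ 48. → (37, 48)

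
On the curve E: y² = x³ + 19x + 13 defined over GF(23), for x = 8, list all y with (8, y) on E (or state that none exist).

x³ + 19x + 13 = 677 ≡ 10 (mod 23).
10 is a non-residue mod 23; no y exists.

none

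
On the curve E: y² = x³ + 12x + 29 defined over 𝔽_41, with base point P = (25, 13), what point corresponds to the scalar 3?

(18, 3)

Repeated addition: build up to 3P.
2P: tangent at (25, 13): λ = (3·25² + 12)/(2·13) ≡ 1/26. 26⁻¹ ≡ 30 (mod 41) since 26·30 = 780 ≡ 1, so λ ≡ 1·30 ≡ 30.
  x = λ² - 25 - 25 = 900 - 50 ≡ 30; y = λ·(25 - 30) - 13 ≡ 1. → (30, 1)
3P: (30, 1) + (25, 13). λ = (13 - 1)/(25 - 30) ≡ 12/36 mod 41. 36⁻¹ ≡ 8 (mod 41) since 36·8 = 288 ≡ 1, so λ ≡ 14.
  x = λ² - 30 - 25 = 196 - 55 ≡ 18; y = λ·(30 - 18) - 1 ≡ 3. → (18, 3)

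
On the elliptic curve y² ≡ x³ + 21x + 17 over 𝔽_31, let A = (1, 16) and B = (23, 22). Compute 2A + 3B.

(28, 12)

First 2A:
Repeated addition: build up to 2A.
2A: tangent at (1, 16): λ = (3·1² + 21)/(2·16) ≡ 24/1. 1⁻¹ ≡ 1 (mod 31) since 1·1 = 1 ≡ 1, so λ ≡ 24·1 ≡ 24.
  x = λ² - 1 - 1 = 576 - 2 ≡ 16; y = λ·(1 - 16) - 16 ≡ 27. → (16, 27)
2A = (16, 27).
Next 3B:
Repeated addition: build up to 3B.
2B: tangent at (23, 22): λ = (3·23² + 21)/(2·22) ≡ 27/13. 13⁻¹ ≡ 12 (mod 31), so λ ≡ 27·12 ≡ 14.
  x = λ² - 23 - 23 = 196 - 46 ≡ 26; y = λ·(23 - 26) - 22 ≡ 29. → (26, 29)
3B: (26, 29) + (23, 22). λ = (22 - 29)/(23 - 26) ≡ 24/28 mod 31. 28⁻¹ ≡ 10 (mod 31), so λ ≡ 23.
  x = λ² - 26 - 23 = 529 - 49 ≡ 15; y = λ·(26 - 15) - 29 ≡ 7. → (15, 7)
3B = (15, 7).
Finally 2A + 3B:
(16, 27) + (15, 7). λ = (7 - 27)/(15 - 16) ≡ 11/30 mod 31. 30⁻¹ ≡ 30 (mod 31), so λ ≡ 20.
  x = λ² - 16 - 15 = 400 - 31 ≡ 28; y = λ·(16 - 28) - 27 ≡ 12. → (28, 12)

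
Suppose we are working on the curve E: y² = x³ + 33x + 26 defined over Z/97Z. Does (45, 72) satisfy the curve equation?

y² = 72² ≡ 43; x³ + 33x + 26 = 92636 ≡ 1 (mod 97). 43 ≠ 1.

no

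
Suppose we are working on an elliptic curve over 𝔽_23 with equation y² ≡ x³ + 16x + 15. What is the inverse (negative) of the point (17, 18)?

(17, 5)

-(17, 18) = (17, -18 mod 23) = (17, 5).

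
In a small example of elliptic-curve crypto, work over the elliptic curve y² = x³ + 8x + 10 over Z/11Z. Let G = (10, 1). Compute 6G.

Repeated addition: build up to 6G.
2G: tangent at (10, 1): λ = (3·10² + 8)/(2·1) ≡ 0/2. 2⁻¹ ≡ 6 (mod 11), so λ ≡ 0·6 ≡ 0.
  x = λ² - 10 - 10 = 0 - 20 ≡ 2; y = λ·(10 - 2) - 1 ≡ 10. → (2, 10)
3G: (2, 10) + (10, 1). λ = (1 - 10)/(10 - 2) ≡ 2/8 mod 11. 8⁻¹ ≡ 7 (mod 11), so λ ≡ 3.
  x = λ² - 2 - 10 = 9 - 12 ≡ 8; y = λ·(2 - 8) - 10 ≡ 5. → (8, 5)
4G: (8, 5) + (10, 1). λ = (1 - 5)/(10 - 8) ≡ 7/2 mod 11. 2⁻¹ ≡ 6 (mod 11) since 2·6 = 12 ≡ 1, so λ ≡ 9.
  x = λ² - 8 - 10 = 81 - 18 ≡ 8; y = λ·(8 - 8) - 5 ≡ 6. → (8, 6)
5G: (8, 6) + (10, 1). λ = (1 - 6)/(10 - 8) ≡ 6/2 mod 11. 2⁻¹ ≡ 6 (mod 11), so λ ≡ 3.
  x = λ² - 8 - 10 = 9 - 18 ≡ 2; y = λ·(8 - 2) - 6 ≡ 1. → (2, 1)
6G: (2, 1) + (10, 1). λ = (1 - 1)/(10 - 2) ≡ 0/8 mod 11. 8⁻¹ ≡ 7 (mod 11) since 8·7 = 56 ≡ 1, so λ ≡ 0.
  x = λ² - 2 - 10 = 0 - 12 ≡ 10; y = λ·(2 - 10) - 1 ≡ 10. → (10, 10)

(10, 10)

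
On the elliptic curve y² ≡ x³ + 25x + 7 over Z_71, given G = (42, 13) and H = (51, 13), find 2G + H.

First 2G:
Repeated addition: build up to 2G.
2G: tangent at (42, 13): λ = (3·42² + 25)/(2·13) ≡ 63/26. 26⁻¹ ≡ 41 (mod 71), so λ ≡ 63·41 ≡ 27.
  x = λ² - 42 - 42 = 729 - 84 ≡ 6; y = λ·(42 - 6) - 13 ≡ 36. → (6, 36)
2G = (6, 36).
Finally 2G + H:
(6, 36) + (51, 13). λ = (13 - 36)/(51 - 6) ≡ 48/45 mod 71. 45⁻¹ ≡ 30 (mod 71) since 45·30 = 1350 ≡ 1, so λ ≡ 20.
  x = λ² - 6 - 51 = 400 - 57 ≡ 59; y = λ·(6 - 59) - 36 ≡ 40. → (59, 40)

(59, 40)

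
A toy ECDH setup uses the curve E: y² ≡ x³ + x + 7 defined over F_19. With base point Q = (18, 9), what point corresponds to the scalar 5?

(18, 10)

Double-and-add on 5 = (101)₂. Start with Q = (18, 9) for the leading 1-bit.
double: tangent at (18, 9): λ = (3·18² + 1)/(2·9) ≡ 4/18. 18⁻¹ ≡ 18 (mod 19) since 18·18 = 324 ≡ 1, so λ ≡ 4·18 ≡ 15.
  x = λ² - 18 - 18 = 225 - 36 ≡ 18; y = λ·(18 - 18) - 9 ≡ 10. → (18, 10)
double: tangent at (18, 10): λ = (3·18² + 1)/(2·10) ≡ 4/1. 1⁻¹ ≡ 1 (mod 19) since 1·1 = 1 ≡ 1, so λ ≡ 4·1 ≡ 4.
  x = λ² - 18 - 18 = 16 - 36 ≡ 18; y = λ·(18 - 18) - 10 ≡ 9. → (18, 9)
add Q: tangent at (18, 9): λ = (3·18² + 1)/(2·9) ≡ 4/18. 18⁻¹ ≡ 18 (mod 19), so λ ≡ 4·18 ≡ 15.
  x = λ² - 18 - 18 = 225 - 36 ≡ 18; y = λ·(18 - 18) - 9 ≡ 10. → (18, 10)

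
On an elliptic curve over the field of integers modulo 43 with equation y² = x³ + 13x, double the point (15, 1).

tangent at (15, 1): λ = (3·15² + 13)/(2·1) ≡ 0/2. 2⁻¹ ≡ 22 (mod 43) since 2·22 = 44 ≡ 1, so λ ≡ 0·22 ≡ 0.
  x = λ² - 15 - 15 = 0 - 30 ≡ 13; y = λ·(15 - 13) - 1 ≡ 42. → (13, 42)

(13, 42)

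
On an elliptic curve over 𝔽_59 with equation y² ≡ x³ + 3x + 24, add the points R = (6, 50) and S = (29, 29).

(10, 46)

(6, 50) + (29, 29). λ = (29 - 50)/(29 - 6) ≡ 38/23 mod 59. 23⁻¹ ≡ 18 (mod 59), so λ ≡ 35.
  x = λ² - 6 - 29 = 1225 - 35 ≡ 10; y = λ·(6 - 10) - 50 ≡ 46. → (10, 46)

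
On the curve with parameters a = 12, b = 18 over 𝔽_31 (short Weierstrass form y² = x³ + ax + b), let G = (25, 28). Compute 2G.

(9, 24)

tangent at (25, 28): λ = (3·25² + 12)/(2·28) ≡ 27/25. 25⁻¹ ≡ 5 (mod 31) since 25·5 = 125 ≡ 1, so λ ≡ 27·5 ≡ 11.
  x = λ² - 25 - 25 = 121 - 50 ≡ 9; y = λ·(25 - 9) - 28 ≡ 24. → (9, 24)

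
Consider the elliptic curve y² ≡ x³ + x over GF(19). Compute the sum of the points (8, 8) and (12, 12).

(0, 0)

(8, 8) + (12, 12). λ = (12 - 8)/(12 - 8) ≡ 4/4 mod 19. 4⁻¹ ≡ 5 (mod 19) since 4·5 = 20 ≡ 1, so λ ≡ 1.
  x = λ² - 8 - 12 = 1 - 20 ≡ 0; y = λ·(8 - 0) - 8 ≡ 0. → (0, 0)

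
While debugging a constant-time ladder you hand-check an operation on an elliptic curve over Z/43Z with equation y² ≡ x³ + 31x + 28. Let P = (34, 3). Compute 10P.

(6, 0)

Double-and-add on 10 = (1010)₂. Start with P = (34, 3) for the leading 1-bit.
double: tangent at (34, 3): λ = (3·34² + 31)/(2·3) ≡ 16/6. 6⁻¹ ≡ 36 (mod 43) since 6·36 = 216 ≡ 1, so λ ≡ 16·36 ≡ 17.
  x = λ² - 34 - 34 = 289 - 68 ≡ 6; y = λ·(34 - 6) - 3 ≡ 0. → (6, 0)
double: (6, 0) + (6, 0): same x and y₁ ≡ -y₂, so the sum is 𝒪.
add P: 𝒪 + (34, 3) = (34, 3) (identity).
double: tangent at (34, 3): λ = (3·34² + 31)/(2·3) ≡ 16/6. 6⁻¹ ≡ 36 (mod 43), so λ ≡ 16·36 ≡ 17.
  x = λ² - 34 - 34 = 289 - 68 ≡ 6; y = λ·(34 - 6) - 3 ≡ 0. → (6, 0)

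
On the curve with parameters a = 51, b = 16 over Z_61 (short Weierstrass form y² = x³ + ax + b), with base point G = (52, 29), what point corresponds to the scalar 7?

(33, 11)

Repeated addition: build up to 7G.
2G: tangent at (52, 29): λ = (3·52² + 51)/(2·29) ≡ 50/58. 58⁻¹ ≡ 20 (mod 61) since 58·20 = 1160 ≡ 1, so λ ≡ 50·20 ≡ 24.
  x = λ² - 52 - 52 = 576 - 104 ≡ 45; y = λ·(52 - 45) - 29 ≡ 17. → (45, 17)
3G: (45, 17) + (52, 29). λ = (29 - 17)/(52 - 45) ≡ 12/7 mod 61. 7⁻¹ ≡ 35 (mod 61) since 7·35 = 245 ≡ 1, so λ ≡ 54.
  x = λ² - 45 - 52 = 2916 - 97 ≡ 13; y = λ·(45 - 13) - 17 ≡ 3. → (13, 3)
4G: (13, 3) + (52, 29). λ = (29 - 3)/(52 - 13) ≡ 26/39 mod 61. 39⁻¹ ≡ 36 (mod 61), so λ ≡ 21.
  x = λ² - 13 - 52 = 441 - 65 ≡ 10; y = λ·(13 - 10) - 3 ≡ 60. → (10, 60)
5G: (10, 60) + (52, 29). λ = (29 - 60)/(52 - 10) ≡ 30/42 mod 61. 42⁻¹ ≡ 16 (mod 61), so λ ≡ 53.
  x = λ² - 10 - 52 = 2809 - 62 ≡ 2; y = λ·(10 - 2) - 60 ≡ 59. → (2, 59)
6G: (2, 59) + (52, 29). λ = (29 - 59)/(52 - 2) ≡ 31/50 mod 61. 50⁻¹ ≡ 11 (mod 61), so λ ≡ 36.
  x = λ² - 2 - 52 = 1296 - 54 ≡ 22; y = λ·(2 - 22) - 59 ≡ 14. → (22, 14)
7G: (22, 14) + (52, 29). λ = (29 - 14)/(52 - 22) ≡ 15/30 mod 61. 30⁻¹ ≡ 59 (mod 61) since 30·59 = 1770 ≡ 1, so λ ≡ 31.
  x = λ² - 22 - 52 = 961 - 74 ≡ 33; y = λ·(22 - 33) - 14 ≡ 11. → (33, 11)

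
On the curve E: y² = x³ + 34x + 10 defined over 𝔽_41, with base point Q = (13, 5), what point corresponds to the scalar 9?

Double-and-add on 9 = (1001)₂. Start with Q = (13, 5) for the leading 1-bit.
double: tangent at (13, 5): λ = (3·13² + 34)/(2·5) ≡ 8/10. 10⁻¹ ≡ 37 (mod 41) since 10·37 = 370 ≡ 1, so λ ≡ 8·37 ≡ 9.
  x = λ² - 13 - 13 = 81 - 26 ≡ 14; y = λ·(13 - 14) - 5 ≡ 27. → (14, 27)
double: tangent at (14, 27): λ = (3·14² + 34)/(2·27) ≡ 7/13. 13⁻¹ ≡ 19 (mod 41) since 13·19 = 247 ≡ 1, so λ ≡ 7·19 ≡ 10.
  x = λ² - 14 - 14 = 100 - 28 ≡ 31; y = λ·(14 - 31) - 27 ≡ 8. → (31, 8)
double: tangent at (31, 8): λ = (3·31² + 34)/(2·8) ≡ 6/16. 16⁻¹ ≡ 18 (mod 41) since 16·18 = 288 ≡ 1, so λ ≡ 6·18 ≡ 26.
  x = λ² - 31 - 31 = 676 - 62 ≡ 40; y = λ·(31 - 40) - 8 ≡ 4. → (40, 4)
add Q: (40, 4) + (13, 5). λ = (5 - 4)/(13 - 40) ≡ 1/14 mod 41. 14⁻¹ ≡ 3 (mod 41), so λ ≡ 3.
  x = λ² - 40 - 13 = 9 - 53 ≡ 38; y = λ·(40 - 38) - 4 ≡ 2. → (38, 2)

(38, 2)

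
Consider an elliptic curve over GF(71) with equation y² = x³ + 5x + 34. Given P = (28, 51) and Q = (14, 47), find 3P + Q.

(57, 29)

First 3P:
Repeated addition: build up to 3P.
2P: tangent at (28, 51): λ = (3·28² + 5)/(2·51) ≡ 14/31. 31⁻¹ ≡ 55 (mod 71) since 31·55 = 1705 ≡ 1, so λ ≡ 14·55 ≡ 60.
  x = λ² - 28 - 28 = 3600 - 56 ≡ 65; y = λ·(28 - 65) - 51 ≡ 1. → (65, 1)
3P: (65, 1) + (28, 51). λ = (51 - 1)/(28 - 65) ≡ 50/34 mod 71. 34⁻¹ ≡ 23 (mod 71) since 34·23 = 782 ≡ 1, so λ ≡ 14.
  x = λ² - 65 - 28 = 196 - 93 ≡ 32; y = λ·(65 - 32) - 1 ≡ 35. → (32, 35)
3P = (32, 35).
Finally 3P + Q:
(32, 35) + (14, 47). λ = (47 - 35)/(14 - 32) ≡ 12/53 mod 71. 53⁻¹ ≡ 67 (mod 71), so λ ≡ 23.
  x = λ² - 32 - 14 = 529 - 46 ≡ 57; y = λ·(32 - 57) - 35 ≡ 29. → (57, 29)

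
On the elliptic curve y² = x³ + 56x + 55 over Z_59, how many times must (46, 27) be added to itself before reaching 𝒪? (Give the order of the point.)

2P: tangent at (46, 27): λ = (3·46² + 56)/(2·27) ≡ 32/54. 54⁻¹ ≡ 47 (mod 59), so λ ≡ 32·47 ≡ 29.
  x = λ² - 46 - 46 = 841 - 92 ≡ 41; y = λ·(46 - 41) - 27 ≡ 0. → (41, 0)
3P: (41, 0) + (46, 27). λ = (27 - 0)/(46 - 41) ≡ 27/5 mod 59. 5⁻¹ ≡ 12 (mod 59), so λ ≡ 29.
  x = λ² - 41 - 46 = 841 - 87 ≡ 46; y = λ·(41 - 46) - 0 ≡ 32. → (46, 32)
4P: (46, 32) + (46, 27): same x and y₁ ≡ -y₂, so the sum is 𝒪.
4P = 𝒪, so the order is 4.

4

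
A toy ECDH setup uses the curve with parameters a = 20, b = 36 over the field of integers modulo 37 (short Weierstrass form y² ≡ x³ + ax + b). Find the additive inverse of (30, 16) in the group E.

(30, 21)

-(30, 16) = (30, -16 mod 37) = (30, 21).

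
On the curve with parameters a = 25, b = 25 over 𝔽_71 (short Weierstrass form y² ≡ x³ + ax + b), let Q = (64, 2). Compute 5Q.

(0, 66)

Double-and-add on 5 = (101)₂. Start with Q = (64, 2) for the leading 1-bit.
double: tangent at (64, 2): λ = (3·64² + 25)/(2·2) ≡ 30/4. 4⁻¹ ≡ 18 (mod 71), so λ ≡ 30·18 ≡ 43.
  x = λ² - 64 - 64 = 1849 - 128 ≡ 17; y = λ·(64 - 17) - 2 ≡ 31. → (17, 31)
double: tangent at (17, 31): λ = (3·17² + 25)/(2·31) ≡ 40/62. 62⁻¹ ≡ 63 (mod 71), so λ ≡ 40·63 ≡ 35.
  x = λ² - 17 - 17 = 1225 - 34 ≡ 55; y = λ·(17 - 55) - 31 ≡ 59. → (55, 59)
add Q: (55, 59) + (64, 2). λ = (2 - 59)/(64 - 55) ≡ 14/9 mod 71. 9⁻¹ ≡ 8 (mod 71) since 9·8 = 72 ≡ 1, so λ ≡ 41.
  x = λ² - 55 - 64 = 1681 - 119 ≡ 0; y = λ·(55 - 0) - 59 ≡ 66. → (0, 66)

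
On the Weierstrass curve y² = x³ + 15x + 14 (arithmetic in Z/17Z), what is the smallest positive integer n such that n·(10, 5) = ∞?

9

2P: tangent at (10, 5): λ = (3·10² + 15)/(2·5) ≡ 9/10. 10⁻¹ ≡ 12 (mod 17), so λ ≡ 9·12 ≡ 6.
  x = λ² - 10 - 10 = 36 - 20 ≡ 16; y = λ·(10 - 16) - 5 ≡ 10. → (16, 10)
3P: (16, 10) + (10, 5). λ = (5 - 10)/(10 - 16) ≡ 12/11 mod 17. 11⁻¹ ≡ 14 (mod 17) since 11·14 = 154 ≡ 1, so λ ≡ 15.
  x = λ² - 16 - 10 = 225 - 26 ≡ 12; y = λ·(16 - 12) - 10 ≡ 16. → (12, 16)
4P: (12, 16) + (10, 5). λ = (5 - 16)/(10 - 12) ≡ 6/15 mod 17. 15⁻¹ ≡ 8 (mod 17), so λ ≡ 14.
  x = λ² - 12 - 10 = 196 - 22 ≡ 4; y = λ·(12 - 4) - 16 ≡ 11. → (4, 11)
5P: (4, 11) + (10, 5). λ = (5 - 11)/(10 - 4) ≡ 11/6 mod 17. 6⁻¹ ≡ 3 (mod 17) since 6·3 = 18 ≡ 1, so λ ≡ 16.
  x = λ² - 4 - 10 = 256 - 14 ≡ 4; y = λ·(4 - 4) - 11 ≡ 6. → (4, 6)
6P: (4, 6) + (10, 5). λ = (5 - 6)/(10 - 4) ≡ 16/6 mod 17. 6⁻¹ ≡ 3 (mod 17) since 6·3 = 18 ≡ 1, so λ ≡ 14.
  x = λ² - 4 - 10 = 196 - 14 ≡ 12; y = λ·(4 - 12) - 6 ≡ 1. → (12, 1)
7P: (12, 1) + (10, 5). λ = (5 - 1)/(10 - 12) ≡ 4/15 mod 17. 15⁻¹ ≡ 8 (mod 17), so λ ≡ 15.
  x = λ² - 12 - 10 = 225 - 22 ≡ 16; y = λ·(12 - 16) - 1 ≡ 7. → (16, 7)
8P: (16, 7) + (10, 5). λ = (5 - 7)/(10 - 16) ≡ 15/11 mod 17. 11⁻¹ ≡ 14 (mod 17) since 11·14 = 154 ≡ 1, so λ ≡ 6.
  x = λ² - 16 - 10 = 36 - 26 ≡ 10; y = λ·(16 - 10) - 7 ≡ 12. → (10, 12)
9P: (10, 12) + (10, 5): same x and y₁ ≡ -y₂, so the sum is ∞.
9P = ∞, so the order is 9.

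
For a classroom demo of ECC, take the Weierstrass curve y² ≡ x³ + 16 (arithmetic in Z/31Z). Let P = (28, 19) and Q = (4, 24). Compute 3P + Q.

First 3P:
Repeated addition: build up to 3P.
2P: tangent at (28, 19): λ = (3·28² + 0)/(2·19) ≡ 27/7. 7⁻¹ ≡ 9 (mod 31) since 7·9 = 63 ≡ 1, so λ ≡ 27·9 ≡ 26.
  x = λ² - 28 - 28 = 676 - 56 ≡ 0; y = λ·(28 - 0) - 19 ≡ 27. → (0, 27)
3P: (0, 27) + (28, 19). λ = (19 - 27)/(28 - 0) ≡ 23/28 mod 31. 28⁻¹ ≡ 10 (mod 31), so λ ≡ 13.
  x = λ² - 0 - 28 = 169 - 28 ≡ 17; y = λ·(0 - 17) - 27 ≡ 0. → (17, 0)
3P = (17, 0).
Finally 3P + Q:
(17, 0) + (4, 24). λ = (24 - 0)/(4 - 17) ≡ 24/18 mod 31. 18⁻¹ ≡ 19 (mod 31) since 18·19 = 342 ≡ 1, so λ ≡ 22.
  x = λ² - 17 - 4 = 484 - 21 ≡ 29; y = λ·(17 - 29) - 0 ≡ 15. → (29, 15)

(29, 15)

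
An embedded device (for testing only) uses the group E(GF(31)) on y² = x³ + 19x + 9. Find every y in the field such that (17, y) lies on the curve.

x³ + 19x + 9 = 5245 ≡ 6 (mod 31).
6 is a non-residue mod 31; no y exists.

none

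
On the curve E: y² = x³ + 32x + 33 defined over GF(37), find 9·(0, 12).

Write Q = (0, 12).
Double-and-add on 9 = (1001)₂. Start with Q = (0, 12) for the leading 1-bit.
double: tangent at (0, 12): λ = (3·0² + 32)/(2·12) ≡ 32/24. 24⁻¹ ≡ 17 (mod 37), so λ ≡ 32·17 ≡ 26.
  x = λ² - 0 - 0 = 676 - 0 ≡ 10; y = λ·(0 - 10) - 12 ≡ 24. → (10, 24)
double: tangent at (10, 24): λ = (3·10² + 32)/(2·24) ≡ 36/11. 11⁻¹ ≡ 27 (mod 37), so λ ≡ 36·27 ≡ 10.
  x = λ² - 10 - 10 = 100 - 20 ≡ 6; y = λ·(10 - 6) - 24 ≡ 16. → (6, 16)
double: tangent at (6, 16): λ = (3·6² + 32)/(2·16) ≡ 29/32. 32⁻¹ ≡ 22 (mod 37) since 32·22 = 704 ≡ 1, so λ ≡ 29·22 ≡ 9.
  x = λ² - 6 - 6 = 81 - 12 ≡ 32; y = λ·(6 - 32) - 16 ≡ 9. → (32, 9)
add Q: (32, 9) + (0, 12). λ = (12 - 9)/(0 - 32) ≡ 3/5 mod 37. 5⁻¹ ≡ 15 (mod 37), so λ ≡ 8.
  x = λ² - 32 - 0 = 64 - 32 ≡ 32; y = λ·(32 - 32) - 9 ≡ 28. → (32, 28)

(32, 28)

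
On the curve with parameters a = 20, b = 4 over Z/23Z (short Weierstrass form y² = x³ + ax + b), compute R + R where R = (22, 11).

tangent at (22, 11): λ = (3·22² + 20)/(2·11) ≡ 0/22. 22⁻¹ ≡ 22 (mod 23), so λ ≡ 0·22 ≡ 0.
  x = λ² - 22 - 22 = 0 - 44 ≡ 2; y = λ·(22 - 2) - 11 ≡ 12. → (2, 12)

(2, 12)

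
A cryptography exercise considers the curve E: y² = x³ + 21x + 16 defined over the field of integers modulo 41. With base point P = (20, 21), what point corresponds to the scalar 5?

Repeated addition: build up to 5P.
2P: tangent at (20, 21): λ = (3·20² + 21)/(2·21) ≡ 32/1. 1⁻¹ ≡ 1 (mod 41), so λ ≡ 32·1 ≡ 32.
  x = λ² - 20 - 20 = 1024 - 40 ≡ 0; y = λ·(20 - 0) - 21 ≡ 4. → (0, 4)
3P: (0, 4) + (20, 21). λ = (21 - 4)/(20 - 0) ≡ 17/20 mod 41. 20⁻¹ ≡ 39 (mod 41), so λ ≡ 7.
  x = λ² - 0 - 20 = 49 - 20 ≡ 29; y = λ·(0 - 29) - 4 ≡ 39. → (29, 39)
4P: (29, 39) + (20, 21). λ = (21 - 39)/(20 - 29) ≡ 23/32 mod 41. 32⁻¹ ≡ 9 (mod 41), so λ ≡ 2.
  x = λ² - 29 - 20 = 4 - 49 ≡ 37; y = λ·(29 - 37) - 39 ≡ 27. → (37, 27)
5P: (37, 27) + (20, 21). λ = (21 - 27)/(20 - 37) ≡ 35/24 mod 41. 24⁻¹ ≡ 12 (mod 41) since 24·12 = 288 ≡ 1, so λ ≡ 10.
  x = λ² - 37 - 20 = 100 - 57 ≡ 2; y = λ·(37 - 2) - 27 ≡ 36. → (2, 36)

(2, 36)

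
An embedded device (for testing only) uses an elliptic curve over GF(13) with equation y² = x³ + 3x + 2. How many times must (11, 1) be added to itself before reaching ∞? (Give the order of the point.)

12

2P: tangent at (11, 1): λ = (3·11² + 3)/(2·1) ≡ 2/2. 2⁻¹ ≡ 7 (mod 13) since 2·7 = 14 ≡ 1, so λ ≡ 2·7 ≡ 1.
  x = λ² - 11 - 11 = 1 - 22 ≡ 5; y = λ·(11 - 5) - 1 ≡ 5. → (5, 5)
3P: (5, 5) + (11, 1). λ = (1 - 5)/(11 - 5) ≡ 9/6 mod 13. 6⁻¹ ≡ 11 (mod 13) since 6·11 = 66 ≡ 1, so λ ≡ 8.
  x = λ² - 5 - 11 = 64 - 16 ≡ 9; y = λ·(5 - 9) - 5 ≡ 2. → (9, 2)
4P: (9, 2) + (11, 1). λ = (1 - 2)/(11 - 9) ≡ 12/2 mod 13. 2⁻¹ ≡ 7 (mod 13) since 2·7 = 14 ≡ 1, so λ ≡ 6.
  x = λ² - 9 - 11 = 36 - 20 ≡ 3; y = λ·(9 - 3) - 2 ≡ 8. → (3, 8)
5P: (3, 8) + (11, 1). λ = (1 - 8)/(11 - 3) ≡ 6/8 mod 13. 8⁻¹ ≡ 5 (mod 13) since 8·5 = 40 ≡ 1, so λ ≡ 4.
  x = λ² - 3 - 11 = 16 - 14 ≡ 2; y = λ·(3 - 2) - 8 ≡ 9. → (2, 9)
6P: (2, 9) + (11, 1). λ = (1 - 9)/(11 - 2) ≡ 5/9 mod 13. 9⁻¹ ≡ 3 (mod 13), so λ ≡ 2.
  x = λ² - 2 - 11 = 4 - 13 ≡ 4; y = λ·(2 - 4) - 9 ≡ 0. → (4, 0)
7P: (4, 0) + (11, 1). λ = (1 - 0)/(11 - 4) ≡ 1/7 mod 13. 7⁻¹ ≡ 2 (mod 13), so λ ≡ 2.
  x = λ² - 4 - 11 = 4 - 15 ≡ 2; y = λ·(4 - 2) - 0 ≡ 4. → (2, 4)
8P: (2, 4) + (11, 1). λ = (1 - 4)/(11 - 2) ≡ 10/9 mod 13. 9⁻¹ ≡ 3 (mod 13), so λ ≡ 4.
  x = λ² - 2 - 11 = 16 - 13 ≡ 3; y = λ·(2 - 3) - 4 ≡ 5. → (3, 5)
9P: (3, 5) + (11, 1). λ = (1 - 5)/(11 - 3) ≡ 9/8 mod 13. 8⁻¹ ≡ 5 (mod 13), so λ ≡ 6.
  x = λ² - 3 - 11 = 36 - 14 ≡ 9; y = λ·(3 - 9) - 5 ≡ 11. → (9, 11)
10P: (9, 11) + (11, 1). λ = (1 - 11)/(11 - 9) ≡ 3/2 mod 13. 2⁻¹ ≡ 7 (mod 13), so λ ≡ 8.
  x = λ² - 9 - 11 = 64 - 20 ≡ 5; y = λ·(9 - 5) - 11 ≡ 8. → (5, 8)
11P: (5, 8) + (11, 1). λ = (1 - 8)/(11 - 5) ≡ 6/6 mod 13. 6⁻¹ ≡ 11 (mod 13) since 6·11 = 66 ≡ 1, so λ ≡ 1.
  x = λ² - 5 - 11 = 1 - 16 ≡ 11; y = λ·(5 - 11) - 8 ≡ 12. → (11, 12)
12P: (11, 12) + (11, 1): same x and y₁ ≡ -y₂, so the sum is ∞.
12P = ∞, so the order is 12.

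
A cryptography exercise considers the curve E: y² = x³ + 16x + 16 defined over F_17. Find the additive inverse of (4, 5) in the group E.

(4, 12)

-(4, 5) = (4, -5 mod 17) = (4, 12).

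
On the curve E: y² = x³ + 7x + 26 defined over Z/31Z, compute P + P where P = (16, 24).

tangent at (16, 24): λ = (3·16² + 7)/(2·24) ≡ 0/17. 17⁻¹ ≡ 11 (mod 31), so λ ≡ 0·11 ≡ 0.
  x = λ² - 16 - 16 = 0 - 32 ≡ 30; y = λ·(16 - 30) - 24 ≡ 7. → (30, 7)

(30, 7)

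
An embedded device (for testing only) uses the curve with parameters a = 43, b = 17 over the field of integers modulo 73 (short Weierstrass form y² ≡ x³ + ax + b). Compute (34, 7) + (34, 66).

O

The two points share x = 34 and their y-coordinates satisfy 7 + 66 ≡ 0 (mod 73), so they are inverses. Their sum is ∞.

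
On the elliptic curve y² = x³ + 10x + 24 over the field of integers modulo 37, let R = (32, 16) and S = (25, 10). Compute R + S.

(32, 16) + (25, 10). λ = (10 - 16)/(25 - 32) ≡ 31/30 mod 37. 30⁻¹ ≡ 21 (mod 37), so λ ≡ 22.
  x = λ² - 32 - 25 = 484 - 57 ≡ 20; y = λ·(32 - 20) - 16 ≡ 26. → (20, 26)

(20, 26)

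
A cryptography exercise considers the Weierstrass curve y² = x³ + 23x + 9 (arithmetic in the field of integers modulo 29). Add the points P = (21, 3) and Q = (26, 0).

(16, 23)

(21, 3) + (26, 0). λ = (0 - 3)/(26 - 21) ≡ 26/5 mod 29. 5⁻¹ ≡ 6 (mod 29) since 5·6 = 30 ≡ 1, so λ ≡ 11.
  x = λ² - 21 - 26 = 121 - 47 ≡ 16; y = λ·(21 - 16) - 3 ≡ 23. → (16, 23)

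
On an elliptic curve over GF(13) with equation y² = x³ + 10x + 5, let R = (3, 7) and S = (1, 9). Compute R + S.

(10, 0)

(3, 7) + (1, 9). λ = (9 - 7)/(1 - 3) ≡ 2/11 mod 13. 11⁻¹ ≡ 6 (mod 13) since 11·6 = 66 ≡ 1, so λ ≡ 12.
  x = λ² - 3 - 1 = 144 - 4 ≡ 10; y = λ·(3 - 10) - 7 ≡ 0. → (10, 0)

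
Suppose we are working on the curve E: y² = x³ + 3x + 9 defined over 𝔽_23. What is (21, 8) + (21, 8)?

(10, 21)

tangent at (21, 8): λ = (3·21² + 3)/(2·8) ≡ 15/16. 16⁻¹ ≡ 13 (mod 23), so λ ≡ 15·13 ≡ 11.
  x = λ² - 21 - 21 = 121 - 42 ≡ 10; y = λ·(21 - 10) - 8 ≡ 21. → (10, 21)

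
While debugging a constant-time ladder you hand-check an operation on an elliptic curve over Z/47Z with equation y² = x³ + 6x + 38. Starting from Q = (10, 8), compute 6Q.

Repeated addition: build up to 6Q.
2Q: tangent at (10, 8): λ = (3·10² + 6)/(2·8) ≡ 24/16. 16⁻¹ ≡ 3 (mod 47), so λ ≡ 24·3 ≡ 25.
  x = λ² - 10 - 10 = 625 - 20 ≡ 41; y = λ·(10 - 41) - 8 ≡ 16. → (41, 16)
3Q: (41, 16) + (10, 8). λ = (8 - 16)/(10 - 41) ≡ 39/16 mod 47. 16⁻¹ ≡ 3 (mod 47), so λ ≡ 23.
  x = λ² - 41 - 10 = 529 - 51 ≡ 8; y = λ·(41 - 8) - 16 ≡ 38. → (8, 38)
4Q: (8, 38) + (10, 8). λ = (8 - 38)/(10 - 8) ≡ 17/2 mod 47. 2⁻¹ ≡ 24 (mod 47), so λ ≡ 32.
  x = λ² - 8 - 10 = 1024 - 18 ≡ 19; y = λ·(8 - 19) - 38 ≡ 33. → (19, 33)
5Q: (19, 33) + (10, 8). λ = (8 - 33)/(10 - 19) ≡ 22/38 mod 47. 38⁻¹ ≡ 26 (mod 47) since 38·26 = 988 ≡ 1, so λ ≡ 8.
  x = λ² - 19 - 10 = 64 - 29 ≡ 35; y = λ·(19 - 35) - 33 ≡ 27. → (35, 27)
6Q: (35, 27) + (10, 8). λ = (8 - 27)/(10 - 35) ≡ 28/22 mod 47. 22⁻¹ ≡ 15 (mod 47), so λ ≡ 44.
  x = λ² - 35 - 10 = 1936 - 45 ≡ 11; y = λ·(35 - 11) - 27 ≡ 42. → (11, 42)

(11, 42)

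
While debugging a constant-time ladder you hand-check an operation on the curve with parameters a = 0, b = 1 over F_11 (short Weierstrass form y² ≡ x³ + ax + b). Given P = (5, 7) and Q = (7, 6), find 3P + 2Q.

First 3P:
Repeated addition: build up to 3P.
2P: tangent at (5, 7): λ = (3·5² + 0)/(2·7) ≡ 9/3. 3⁻¹ ≡ 4 (mod 11), so λ ≡ 9·4 ≡ 3.
  x = λ² - 5 - 5 = 9 - 10 ≡ 10; y = λ·(5 - 10) - 7 ≡ 0. → (10, 0)
3P: (10, 0) + (5, 7). λ = (7 - 0)/(5 - 10) ≡ 7/6 mod 11. 6⁻¹ ≡ 2 (mod 11), so λ ≡ 3.
  x = λ² - 10 - 5 = 9 - 15 ≡ 5; y = λ·(10 - 5) - 0 ≡ 4. → (5, 4)
3P = (5, 4).
Next 2Q:
Repeated addition: build up to 2Q.
2Q: tangent at (7, 6): λ = (3·7² + 0)/(2·6) ≡ 4/1. 1⁻¹ ≡ 1 (mod 11) since 1·1 = 1 ≡ 1, so λ ≡ 4·1 ≡ 4.
  x = λ² - 7 - 7 = 16 - 14 ≡ 2; y = λ·(7 - 2) - 6 ≡ 3. → (2, 3)
2Q = (2, 3).
Finally 3P + 2Q:
(5, 4) + (2, 3). λ = (3 - 4)/(2 - 5) ≡ 10/8 mod 11. 8⁻¹ ≡ 7 (mod 11) since 8·7 = 56 ≡ 1, so λ ≡ 4.
  x = λ² - 5 - 2 = 16 - 7 ≡ 9; y = λ·(5 - 9) - 4 ≡ 2. → (9, 2)

(9, 2)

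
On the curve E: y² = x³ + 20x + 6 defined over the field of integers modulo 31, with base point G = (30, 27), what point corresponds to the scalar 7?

Double-and-add on 7 = (111)₂. Start with G = (30, 27) for the leading 1-bit.
double: tangent at (30, 27): λ = (3·30² + 20)/(2·27) ≡ 23/23. 23⁻¹ ≡ 27 (mod 31) since 23·27 = 621 ≡ 1, so λ ≡ 23·27 ≡ 1.
  x = λ² - 30 - 30 = 1 - 60 ≡ 3; y = λ·(30 - 3) - 27 ≡ 0. → (3, 0)
add G: (3, 0) + (30, 27). λ = (27 - 0)/(30 - 3) ≡ 27/27 mod 31. 27⁻¹ ≡ 23 (mod 31) since 27·23 = 621 ≡ 1, so λ ≡ 1.
  x = λ² - 3 - 30 = 1 - 33 ≡ 30; y = λ·(3 - 30) - 0 ≡ 4. → (30, 4)
double: tangent at (30, 4): λ = (3·30² + 20)/(2·4) ≡ 23/8. 8⁻¹ ≡ 4 (mod 31) since 8·4 = 32 ≡ 1, so λ ≡ 23·4 ≡ 30.
  x = λ² - 30 - 30 = 900 - 60 ≡ 3; y = λ·(30 - 3) - 4 ≡ 0. → (3, 0)
add G: (3, 0) + (30, 27). λ = (27 - 0)/(30 - 3) ≡ 27/27 mod 31. 27⁻¹ ≡ 23 (mod 31) since 27·23 = 621 ≡ 1, so λ ≡ 1.
  x = λ² - 3 - 30 = 1 - 33 ≡ 30; y = λ·(3 - 30) - 0 ≡ 4. → (30, 4)

(30, 4)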